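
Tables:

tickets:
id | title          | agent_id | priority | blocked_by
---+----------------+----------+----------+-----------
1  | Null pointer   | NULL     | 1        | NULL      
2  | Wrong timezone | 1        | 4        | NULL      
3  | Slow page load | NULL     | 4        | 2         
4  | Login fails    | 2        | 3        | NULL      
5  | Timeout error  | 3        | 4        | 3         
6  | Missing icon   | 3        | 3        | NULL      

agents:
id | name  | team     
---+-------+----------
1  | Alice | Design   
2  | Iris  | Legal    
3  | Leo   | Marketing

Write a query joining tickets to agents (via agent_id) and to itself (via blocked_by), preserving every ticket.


Two LEFT JOINs from the same base table tickets: one to agents via agent_id, one to tickets itself via blocked_by. Both are LEFT so every ticket is preserved.
Match against agents:
  - ticket 1 (Null pointer): agent_id=NULL, no match -> kept with NULL
  - ticket 2 (Wrong timezone): agent_id=1 -> matches Alice
  - ticket 3 (Slow page load): agent_id=NULL, no match -> kept with NULL
  - ticket 4 (Login fails): agent_id=2 -> matches Iris
  - ticket 5 (Timeout error): agent_id=3 -> matches Leo
  - ticket 6 (Missing icon): agent_id=3 -> matches Leo
Match against tickets (self):
  - ticket 1 (Null pointer): blocked_by=NULL -> NULL
  - ticket 2 (Wrong timezone): blocked_by=NULL -> NULL
  - ticket 3 (Slow page load): blocked_by=2 -> Wrong timezone
  - ticket 4 (Login fails): blocked_by=NULL -> NULL
  - ticket 5 (Timeout error): blocked_by=3 -> Slow page load
  - ticket 6 (Missing icon): blocked_by=NULL -> NULL

SQL:
SELECT a.title, b.name AS agent, c.title AS blocked_by
FROM tickets a
LEFT JOIN agents b ON a.agent_id = b.id
LEFT JOIN tickets c ON a.blocked_by = c.id

Result:
title          | agent | blocked_by    
---------------+-------+---------------
Null pointer   | NULL  | NULL          
Wrong timezone | Alice | NULL          
Slow page load | NULL  | Wrong timezone
Login fails    | Iris  | NULL          
Timeout error  | Leo   | Slow page load
Missing icon   | Leo   | NULL          


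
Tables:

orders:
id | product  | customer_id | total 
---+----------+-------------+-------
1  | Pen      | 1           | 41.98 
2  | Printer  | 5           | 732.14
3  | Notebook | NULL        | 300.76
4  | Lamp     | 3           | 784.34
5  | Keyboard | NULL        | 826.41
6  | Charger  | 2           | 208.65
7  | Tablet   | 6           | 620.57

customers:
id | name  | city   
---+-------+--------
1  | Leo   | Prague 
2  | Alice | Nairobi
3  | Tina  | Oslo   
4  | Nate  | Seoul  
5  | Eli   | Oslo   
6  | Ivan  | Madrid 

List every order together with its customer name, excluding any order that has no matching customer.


INNER JOIN keeps only orders rows whose customer_id matches an id in customers. Walk through each order:
  - order 1 (Pen): customer_id=1 -> matches Leo
  - order 2 (Printer): customer_id=5 -> matches Eli
  - order 3 (Notebook): customer_id=NULL, no match -> dropped
  - order 4 (Lamp): customer_id=3 -> matches Tina
  - order 5 (Keyboard): customer_id=NULL, no match -> dropped
  - order 6 (Charger): customer_id=2 -> matches Alice
  - order 7 (Tablet): customer_id=6 -> matches Ivan
So 2 of 7 rows are dropped.

SQL:
SELECT a.product, b.name AS customer
FROM orders a
INNER JOIN customers b ON a.customer_id = b.id

Result:
product | customer
--------+---------
Pen     | Leo     
Printer | Eli     
Lamp    | Tina    
Charger | Alice   
Tablet  | Ivan    


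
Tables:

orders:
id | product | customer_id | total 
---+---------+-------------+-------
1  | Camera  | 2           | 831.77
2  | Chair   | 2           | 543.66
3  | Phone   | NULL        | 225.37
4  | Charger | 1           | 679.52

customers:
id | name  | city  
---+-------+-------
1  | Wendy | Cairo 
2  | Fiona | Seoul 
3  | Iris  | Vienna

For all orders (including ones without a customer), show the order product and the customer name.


LEFT JOIN keeps every row from orders (the left table); where customer_id has no match in customers, the customer columns become NULL. Walk through each order:
  - order 1 (Camera): customer_id=2 -> matches Fiona
  - order 2 (Chair): customer_id=2 -> matches Fiona
  - order 3 (Phone): customer_id=NULL, no match -> kept with NULL
  - order 4 (Charger): customer_id=1 -> matches Wendy
All 4 rows appear; 1 has NULL customer.

SQL:
SELECT a.product, b.name AS customer
FROM orders a
LEFT JOIN customers b ON a.customer_id = b.id

Result:
product | customer
--------+---------
Camera  | Fiona   
Chair   | Fiona   
Phone   | NULL    
Charger | Wendy   


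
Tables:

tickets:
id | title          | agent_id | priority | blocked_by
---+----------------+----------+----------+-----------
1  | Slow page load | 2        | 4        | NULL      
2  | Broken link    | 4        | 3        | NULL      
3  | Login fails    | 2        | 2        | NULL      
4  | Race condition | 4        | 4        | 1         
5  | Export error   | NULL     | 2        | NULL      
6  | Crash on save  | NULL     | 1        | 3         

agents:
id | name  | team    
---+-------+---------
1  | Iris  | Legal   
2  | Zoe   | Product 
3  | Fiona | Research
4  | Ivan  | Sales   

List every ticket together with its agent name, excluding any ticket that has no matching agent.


INNER JOIN keeps only tickets rows whose agent_id matches an id in agents. Walk through each ticket:
  - ticket 1 (Slow page load): agent_id=2 -> matches Zoe
  - ticket 2 (Broken link): agent_id=4 -> matches Ivan
  - ticket 3 (Login fails): agent_id=2 -> matches Zoe
  - ticket 4 (Race condition): agent_id=4 -> matches Ivan
  - ticket 5 (Export error): agent_id=NULL, no match -> dropped
  - ticket 6 (Crash on save): agent_id=NULL, no match -> dropped
So 2 of 6 rows are dropped.

SQL:
SELECT a.title, b.name AS agent
FROM tickets a
INNER JOIN agents b ON a.agent_id = b.id

Result:
title          | agent
---------------+------
Slow page load | Zoe  
Broken link    | Ivan 
Login fails    | Zoe  
Race condition | Ivan 


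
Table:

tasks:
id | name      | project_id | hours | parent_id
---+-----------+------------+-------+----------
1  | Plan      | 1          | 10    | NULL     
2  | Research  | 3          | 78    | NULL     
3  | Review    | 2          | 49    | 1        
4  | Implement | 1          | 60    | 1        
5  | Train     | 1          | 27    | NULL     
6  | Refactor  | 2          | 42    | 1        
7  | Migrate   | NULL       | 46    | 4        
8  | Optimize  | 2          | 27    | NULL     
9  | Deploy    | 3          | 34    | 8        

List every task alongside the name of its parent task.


This is a self-join: tasks is joined to a second copy of itself, matching each row's parent_id to another row's id. Use LEFT JOIN so rows with parent_id=NULL are kept.
  - task 1 (Plan): parent_id=NULL -> NULL
  - task 2 (Research): parent_id=NULL -> NULL
  - task 3 (Review): parent_id=1 -> Plan
  - task 4 (Implement): parent_id=1 -> Plan
  - task 5 (Train): parent_id=NULL -> NULL
  - task 6 (Refactor): parent_id=1 -> Plan
  - task 7 (Migrate): parent_id=4 -> Implement
  - task 8 (Optimize): parent_id=NULL -> NULL
  - task 9 (Deploy): parent_id=8 -> Optimize

SQL:
SELECT a.name AS item, b.name AS parent
FROM tasks a
LEFT JOIN tasks b ON a.parent_id = b.id

Result:
item      | parent   
----------+----------
Plan      | NULL     
Research  | NULL     
Review    | Plan     
Implement | Plan     
Train     | NULL     
Refactor  | Plan     
Migrate   | Implement
Optimize  | NULL     
Deploy    | Optimize 


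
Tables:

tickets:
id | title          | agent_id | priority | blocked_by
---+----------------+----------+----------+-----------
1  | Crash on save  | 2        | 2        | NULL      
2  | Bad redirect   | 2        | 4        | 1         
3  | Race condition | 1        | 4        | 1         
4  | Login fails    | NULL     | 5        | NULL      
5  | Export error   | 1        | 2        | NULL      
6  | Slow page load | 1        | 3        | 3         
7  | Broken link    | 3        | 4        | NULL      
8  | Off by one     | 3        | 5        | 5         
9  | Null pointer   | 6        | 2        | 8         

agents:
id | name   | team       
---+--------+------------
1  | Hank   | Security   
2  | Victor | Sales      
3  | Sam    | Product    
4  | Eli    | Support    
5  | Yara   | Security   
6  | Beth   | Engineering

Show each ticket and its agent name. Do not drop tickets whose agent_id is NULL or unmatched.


LEFT JOIN keeps every row from tickets (the left table); where agent_id has no match in agents, the agent columns become NULL. Walk through each ticket:
  - ticket 1 (Crash on save): agent_id=2 -> matches Victor
  - ticket 2 (Bad redirect): agent_id=2 -> matches Victor
  - ticket 3 (Race condition): agent_id=1 -> matches Hank
  - ticket 4 (Login fails): agent_id=NULL, no match -> kept with NULL
  - ticket 5 (Export error): agent_id=1 -> matches Hank
  - ticket 6 (Slow page load): agent_id=1 -> matches Hank
  - ticket 7 (Broken link): agent_id=3 -> matches Sam
  - ticket 8 (Off by one): agent_id=3 -> matches Sam
  - ticket 9 (Null pointer): agent_id=6 -> matches Beth
All 9 rows appear; 1 has NULL agent.

SQL:
SELECT a.title, b.name AS agent
FROM tickets a
LEFT JOIN agents b ON a.agent_id = b.id

Result:
title          | agent 
---------------+-------
Crash on save  | Victor
Bad redirect   | Victor
Race condition | Hank  
Login fails    | NULL  
Export error   | Hank  
Slow page load | Hank  
Broken link    | Sam   
Off by one     | Sam   
Null pointer   | Beth  


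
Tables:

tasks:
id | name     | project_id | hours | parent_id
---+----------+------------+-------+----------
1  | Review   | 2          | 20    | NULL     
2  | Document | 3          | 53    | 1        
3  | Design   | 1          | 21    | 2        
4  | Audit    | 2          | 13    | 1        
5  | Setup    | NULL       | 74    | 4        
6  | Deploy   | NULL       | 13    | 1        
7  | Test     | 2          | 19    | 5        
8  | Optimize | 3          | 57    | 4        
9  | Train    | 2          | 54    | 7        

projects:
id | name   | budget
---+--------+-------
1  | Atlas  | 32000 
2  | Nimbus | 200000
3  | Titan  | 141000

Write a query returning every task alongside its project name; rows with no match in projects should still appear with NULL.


LEFT JOIN keeps every row from tasks (the left table); where project_id has no match in projects, the project columns become NULL. Walk through each task:
  - task 1 (Review): project_id=2 -> matches Nimbus
  - task 2 (Document): project_id=3 -> matches Titan
  - task 3 (Design): project_id=1 -> matches Atlas
  - task 4 (Audit): project_id=2 -> matches Nimbus
  - task 5 (Setup): project_id=NULL, no match -> kept with NULL
  - task 6 (Deploy): project_id=NULL, no match -> kept with NULL
  - task 7 (Test): project_id=2 -> matches Nimbus
  - task 8 (Optimize): project_id=3 -> matches Titan
  - task 9 (Train): project_id=2 -> matches Nimbus
All 9 rows appear; 2 have NULL project.

SQL:
SELECT a.name, b.name AS project
FROM tasks a
LEFT JOIN projects b ON a.project_id = b.id

Result:
name     | project
---------+--------
Review   | Nimbus 
Document | Titan  
Design   | Atlas  
Audit    | Nimbus 
Setup    | NULL   
Deploy   | NULL   
Test     | Nimbus 
Optimize | Titan  
Train    | Nimbus 


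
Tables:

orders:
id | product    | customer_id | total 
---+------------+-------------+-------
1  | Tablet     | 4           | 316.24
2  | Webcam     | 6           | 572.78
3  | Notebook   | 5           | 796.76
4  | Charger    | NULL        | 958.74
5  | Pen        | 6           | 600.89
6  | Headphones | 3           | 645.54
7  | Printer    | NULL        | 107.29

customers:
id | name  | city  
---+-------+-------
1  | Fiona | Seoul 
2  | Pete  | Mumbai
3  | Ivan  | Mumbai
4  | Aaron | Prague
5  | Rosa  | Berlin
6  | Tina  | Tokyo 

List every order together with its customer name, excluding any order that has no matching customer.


INNER JOIN keeps only orders rows whose customer_id matches an id in customers. Walk through each order:
  - order 1 (Tablet): customer_id=4 -> matches Aaron
  - order 2 (Webcam): customer_id=6 -> matches Tina
  - order 3 (Notebook): customer_id=5 -> matches Rosa
  - order 4 (Charger): customer_id=NULL, no match -> dropped
  - order 5 (Pen): customer_id=6 -> matches Tina
  - order 6 (Headphones): customer_id=3 -> matches Ivan
  - order 7 (Printer): customer_id=NULL, no match -> dropped
So 2 of 7 rows are dropped.

SQL:
SELECT a.product, b.name AS customer
FROM orders a
INNER JOIN customers b ON a.customer_id = b.id

Result:
product    | customer
-----------+---------
Tablet     | Aaron   
Webcam     | Tina    
Notebook   | Rosa    
Pen        | Tina    
Headphones | Ivan    


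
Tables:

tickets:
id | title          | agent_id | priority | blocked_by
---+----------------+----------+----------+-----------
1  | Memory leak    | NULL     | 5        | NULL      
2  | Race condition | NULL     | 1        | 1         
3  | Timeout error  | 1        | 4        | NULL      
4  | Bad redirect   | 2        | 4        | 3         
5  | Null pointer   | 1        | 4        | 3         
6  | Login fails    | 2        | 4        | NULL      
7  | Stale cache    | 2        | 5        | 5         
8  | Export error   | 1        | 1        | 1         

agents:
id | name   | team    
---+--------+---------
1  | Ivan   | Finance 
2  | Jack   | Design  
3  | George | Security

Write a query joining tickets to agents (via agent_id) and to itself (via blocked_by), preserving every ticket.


Two LEFT JOINs from the same base table tickets: one to agents via agent_id, one to tickets itself via blocked_by. Both are LEFT so every ticket is preserved.
Match against agents:
  - ticket 1 (Memory leak): agent_id=NULL, no match -> kept with NULL
  - ticket 2 (Race condition): agent_id=NULL, no match -> kept with NULL
  - ticket 3 (Timeout error): agent_id=1 -> matches Ivan
  - ticket 4 (Bad redirect): agent_id=2 -> matches Jack
  - ticket 5 (Null pointer): agent_id=1 -> matches Ivan
  - ticket 6 (Login fails): agent_id=2 -> matches Jack
  - ticket 7 (Stale cache): agent_id=2 -> matches Jack
  - ticket 8 (Export error): agent_id=1 -> matches Ivan
Match against tickets (self):
  - ticket 1 (Memory leak): blocked_by=NULL -> NULL
  - ticket 2 (Race condition): blocked_by=1 -> Memory leak
  - ticket 3 (Timeout error): blocked_by=NULL -> NULL
  - ticket 4 (Bad redirect): blocked_by=3 -> Timeout error
  - ticket 5 (Null pointer): blocked_by=3 -> Timeout error
  - ticket 6 (Login fails): blocked_by=NULL -> NULL
  - ticket 7 (Stale cache): blocked_by=5 -> Null pointer
  - ticket 8 (Export error): blocked_by=1 -> Memory leak

SQL:
SELECT a.title, b.name AS agent, c.title AS blocked_by
FROM tickets a
LEFT JOIN agents b ON a.agent_id = b.id
LEFT JOIN tickets c ON a.blocked_by = c.id

Result:
title          | agent | blocked_by   
---------------+-------+--------------
Memory leak    | NULL  | NULL         
Race condition | NULL  | Memory leak  
Timeout error  | Ivan  | NULL         
Bad redirect   | Jack  | Timeout error
Null pointer   | Ivan  | Timeout error
Login fails    | Jack  | NULL         
Stale cache    | Jack  | Null pointer 
Export error   | Ivan  | Memory leak  


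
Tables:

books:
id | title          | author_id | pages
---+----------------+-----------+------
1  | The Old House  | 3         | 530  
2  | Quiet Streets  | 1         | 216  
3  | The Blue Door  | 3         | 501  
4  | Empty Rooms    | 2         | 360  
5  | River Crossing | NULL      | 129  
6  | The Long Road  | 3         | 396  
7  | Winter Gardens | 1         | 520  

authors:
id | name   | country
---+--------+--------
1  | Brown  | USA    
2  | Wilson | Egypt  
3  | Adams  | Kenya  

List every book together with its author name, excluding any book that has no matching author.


INNER JOIN keeps only books rows whose author_id matches an id in authors. Walk through each book:
  - book 1 (The Old House): author_id=3 -> matches Adams
  - book 2 (Quiet Streets): author_id=1 -> matches Brown
  - book 3 (The Blue Door): author_id=3 -> matches Adams
  - book 4 (Empty Rooms): author_id=2 -> matches Wilson
  - book 5 (River Crossing): author_id=NULL, no match -> dropped
  - book 6 (The Long Road): author_id=3 -> matches Adams
  - book 7 (Winter Gardens): author_id=1 -> matches Brown
So 1 of 7 rows is dropped.

SQL:
SELECT a.title, b.name AS author
FROM books a
INNER JOIN authors b ON a.author_id = b.id

Result:
title          | author
---------------+-------
The Old House  | Adams 
Quiet Streets  | Brown 
The Blue Door  | Adams 
Empty Rooms    | Wilson
The Long Road  | Adams 
Winter Gardens | Brown 


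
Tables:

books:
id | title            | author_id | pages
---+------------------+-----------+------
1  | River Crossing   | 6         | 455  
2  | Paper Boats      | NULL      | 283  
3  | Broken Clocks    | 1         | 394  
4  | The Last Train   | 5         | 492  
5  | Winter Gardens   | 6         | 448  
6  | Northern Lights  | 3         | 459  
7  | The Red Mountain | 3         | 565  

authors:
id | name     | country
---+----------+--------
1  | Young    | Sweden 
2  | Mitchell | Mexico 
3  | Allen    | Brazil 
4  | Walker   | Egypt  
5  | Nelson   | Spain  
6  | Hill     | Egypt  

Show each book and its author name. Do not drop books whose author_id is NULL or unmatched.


LEFT JOIN keeps every row from books (the left table); where author_id has no match in authors, the author columns become NULL. Walk through each book:
  - book 1 (River Crossing): author_id=6 -> matches Hill
  - book 2 (Paper Boats): author_id=NULL, no match -> kept with NULL
  - book 3 (Broken Clocks): author_id=1 -> matches Young
  - book 4 (The Last Train): author_id=5 -> matches Nelson
  - book 5 (Winter Gardens): author_id=6 -> matches Hill
  - book 6 (Northern Lights): author_id=3 -> matches Allen
  - book 7 (The Red Mountain): author_id=3 -> matches Allen
All 7 rows appear; 1 has NULL author.

SQL:
SELECT a.title, b.name AS author
FROM books a
LEFT JOIN authors b ON a.author_id = b.id

Result:
title            | author
-----------------+-------
River Crossing   | Hill  
Paper Boats      | NULL  
Broken Clocks    | Young 
The Last Train   | Nelson
Winter Gardens   | Hill  
Northern Lights  | Allen 
The Red Mountain | Allen 


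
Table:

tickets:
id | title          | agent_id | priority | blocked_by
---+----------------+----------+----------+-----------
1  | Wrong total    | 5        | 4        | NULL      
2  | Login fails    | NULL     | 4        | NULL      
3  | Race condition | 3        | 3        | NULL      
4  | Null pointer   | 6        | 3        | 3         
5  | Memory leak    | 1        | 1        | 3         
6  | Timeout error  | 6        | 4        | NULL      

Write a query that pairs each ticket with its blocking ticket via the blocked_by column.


This is a self-join: tickets is joined to a second copy of itself, matching each row's blocked_by to another row's id. Use LEFT JOIN so rows with blocked_by=NULL are kept.
  - ticket 1 (Wrong total): blocked_by=NULL -> NULL
  - ticket 2 (Login fails): blocked_by=NULL -> NULL
  - ticket 3 (Race condition): blocked_by=NULL -> NULL
  - ticket 4 (Null pointer): blocked_by=3 -> Race condition
  - ticket 5 (Memory leak): blocked_by=3 -> Race condition
  - ticket 6 (Timeout error): blocked_by=NULL -> NULL

SQL:
SELECT a.title AS item, b.title AS blocked_by
FROM tickets a
LEFT JOIN tickets b ON a.blocked_by = b.id

Result:
item           | blocked_by    
---------------+---------------
Wrong total    | NULL          
Login fails    | NULL          
Race condition | NULL          
Null pointer   | Race condition
Memory leak    | Race condition
Timeout error  | NULL          


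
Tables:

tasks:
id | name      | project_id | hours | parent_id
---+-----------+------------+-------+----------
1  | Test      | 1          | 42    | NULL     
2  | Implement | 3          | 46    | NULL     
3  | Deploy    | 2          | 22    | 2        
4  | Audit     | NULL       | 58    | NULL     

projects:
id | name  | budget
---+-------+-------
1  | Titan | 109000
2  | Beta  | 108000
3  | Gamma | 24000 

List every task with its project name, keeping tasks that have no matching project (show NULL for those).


LEFT JOIN keeps every row from tasks (the left table); where project_id has no match in projects, the project columns become NULL. Walk through each task:
  - task 1 (Test): project_id=1 -> matches Titan
  - task 2 (Implement): project_id=3 -> matches Gamma
  - task 3 (Deploy): project_id=2 -> matches Beta
  - task 4 (Audit): project_id=NULL, no match -> kept with NULL
All 4 rows appear; 1 has NULL project.

SQL:
SELECT a.name, b.name AS project
FROM tasks a
LEFT JOIN projects b ON a.project_id = b.id

Result:
name      | project
----------+--------
Test      | Titan  
Implement | Gamma  
Deploy    | Beta   
Audit     | NULL   


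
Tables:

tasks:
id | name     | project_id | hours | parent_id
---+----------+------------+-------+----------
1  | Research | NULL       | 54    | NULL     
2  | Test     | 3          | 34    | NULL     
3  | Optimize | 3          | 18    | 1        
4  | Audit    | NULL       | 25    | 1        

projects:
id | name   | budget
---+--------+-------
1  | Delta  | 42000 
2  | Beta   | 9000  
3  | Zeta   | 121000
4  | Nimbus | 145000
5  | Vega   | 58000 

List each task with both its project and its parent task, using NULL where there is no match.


Two LEFT JOINs from the same base table tasks: one to projects via project_id, one to tasks itself via parent_id. Both are LEFT so every task is preserved.
Match against projects:
  - task 1 (Research): project_id=NULL, no match -> kept with NULL
  - task 2 (Test): project_id=3 -> matches Zeta
  - task 3 (Optimize): project_id=3 -> matches Zeta
  - task 4 (Audit): project_id=NULL, no match -> kept with NULL
Match against tasks (self):
  - task 1 (Research): parent_id=NULL -> NULL
  - task 2 (Test): parent_id=NULL -> NULL
  - task 3 (Optimize): parent_id=1 -> Research
  - task 4 (Audit): parent_id=1 -> Research

SQL:
SELECT a.name, b.name AS project, c.name AS parent
FROM tasks a
LEFT JOIN projects b ON a.project_id = b.id
LEFT JOIN tasks c ON a.parent_id = c.id

Result:
name     | project | parent  
---------+---------+---------
Research | NULL    | NULL    
Test     | Zeta    | NULL    
Optimize | Zeta    | Research
Audit    | NULL    | Research


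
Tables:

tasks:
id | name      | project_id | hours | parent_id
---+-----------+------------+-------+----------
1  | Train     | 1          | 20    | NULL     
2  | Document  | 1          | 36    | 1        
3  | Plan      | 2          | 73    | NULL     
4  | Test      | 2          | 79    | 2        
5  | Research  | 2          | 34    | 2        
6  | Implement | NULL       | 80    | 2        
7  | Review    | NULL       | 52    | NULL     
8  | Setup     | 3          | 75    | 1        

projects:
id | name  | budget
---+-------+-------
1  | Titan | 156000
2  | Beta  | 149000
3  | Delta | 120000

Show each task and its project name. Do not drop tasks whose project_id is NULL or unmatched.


LEFT JOIN keeps every row from tasks (the left table); where project_id has no match in projects, the project columns become NULL. Walk through each task:
  - task 1 (Train): project_id=1 -> matches Titan
  - task 2 (Document): project_id=1 -> matches Titan
  - task 3 (Plan): project_id=2 -> matches Beta
  - task 4 (Test): project_id=2 -> matches Beta
  - task 5 (Research): project_id=2 -> matches Beta
  - task 6 (Implement): project_id=NULL, no match -> kept with NULL
  - task 7 (Review): project_id=NULL, no match -> kept with NULL
  - task 8 (Setup): project_id=3 -> matches Delta
All 8 rows appear; 2 have NULL project.

SQL:
SELECT a.name, b.name AS project
FROM tasks a
LEFT JOIN projects b ON a.project_id = b.id

Result:
name      | project
----------+--------
Train     | Titan  
Document  | Titan  
Plan      | Beta   
Test      | Beta   
Research  | Beta   
Implement | NULL   
Review    | NULL   
Setup     | Delta  


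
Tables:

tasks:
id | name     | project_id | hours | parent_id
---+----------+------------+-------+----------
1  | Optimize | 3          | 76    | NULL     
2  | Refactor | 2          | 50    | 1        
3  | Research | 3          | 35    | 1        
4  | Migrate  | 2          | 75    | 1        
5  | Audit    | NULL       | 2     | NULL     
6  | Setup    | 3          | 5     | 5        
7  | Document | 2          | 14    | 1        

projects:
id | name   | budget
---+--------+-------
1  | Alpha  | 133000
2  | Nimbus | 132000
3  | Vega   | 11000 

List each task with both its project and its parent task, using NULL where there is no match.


Two LEFT JOINs from the same base table tasks: one to projects via project_id, one to tasks itself via parent_id. Both are LEFT so every task is preserved.
Match against projects:
  - task 1 (Optimize): project_id=3 -> matches Vega
  - task 2 (Refactor): project_id=2 -> matches Nimbus
  - task 3 (Research): project_id=3 -> matches Vega
  - task 4 (Migrate): project_id=2 -> matches Nimbus
  - task 5 (Audit): project_id=NULL, no match -> kept with NULL
  - task 6 (Setup): project_id=3 -> matches Vega
  - task 7 (Document): project_id=2 -> matches Nimbus
Match against tasks (self):
  - task 1 (Optimize): parent_id=NULL -> NULL
  - task 2 (Refactor): parent_id=1 -> Optimize
  - task 3 (Research): parent_id=1 -> Optimize
  - task 4 (Migrate): parent_id=1 -> Optimize
  - task 5 (Audit): parent_id=NULL -> NULL
  - task 6 (Setup): parent_id=5 -> Audit
  - task 7 (Document): parent_id=1 -> Optimize

SQL:
SELECT a.name, b.name AS project, c.name AS parent
FROM tasks a
LEFT JOIN projects b ON a.project_id = b.id
LEFT JOIN tasks c ON a.parent_id = c.id

Result:
name     | project | parent  
---------+---------+---------
Optimize | Vega    | NULL    
Refactor | Nimbus  | Optimize
Research | Vega    | Optimize
Migrate  | Nimbus  | Optimize
Audit    | NULL    | NULL    
Setup    | Vega    | Audit   
Document | Nimbus  | Optimize


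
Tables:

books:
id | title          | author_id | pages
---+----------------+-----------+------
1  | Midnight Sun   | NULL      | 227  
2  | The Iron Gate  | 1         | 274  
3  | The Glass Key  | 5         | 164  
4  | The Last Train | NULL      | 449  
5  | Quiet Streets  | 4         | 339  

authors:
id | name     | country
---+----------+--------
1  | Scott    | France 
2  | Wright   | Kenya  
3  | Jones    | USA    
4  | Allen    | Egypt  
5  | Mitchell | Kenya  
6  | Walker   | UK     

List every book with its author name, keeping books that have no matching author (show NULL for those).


LEFT JOIN keeps every row from books (the left table); where author_id has no match in authors, the author columns become NULL. Walk through each book:
  - book 1 (Midnight Sun): author_id=NULL, no match -> kept with NULL
  - book 2 (The Iron Gate): author_id=1 -> matches Scott
  - book 3 (The Glass Key): author_id=5 -> matches Mitchell
  - book 4 (The Last Train): author_id=NULL, no match -> kept with NULL
  - book 5 (Quiet Streets): author_id=4 -> matches Allen
All 5 rows appear; 2 have NULL author.

SQL:
SELECT a.title, b.name AS author
FROM books a
LEFT JOIN authors b ON a.author_id = b.id

Result:
title          | author  
---------------+---------
Midnight Sun   | NULL    
The Iron Gate  | Scott   
The Glass Key  | Mitchell
The Last Train | NULL    
Quiet Streets  | Allen   


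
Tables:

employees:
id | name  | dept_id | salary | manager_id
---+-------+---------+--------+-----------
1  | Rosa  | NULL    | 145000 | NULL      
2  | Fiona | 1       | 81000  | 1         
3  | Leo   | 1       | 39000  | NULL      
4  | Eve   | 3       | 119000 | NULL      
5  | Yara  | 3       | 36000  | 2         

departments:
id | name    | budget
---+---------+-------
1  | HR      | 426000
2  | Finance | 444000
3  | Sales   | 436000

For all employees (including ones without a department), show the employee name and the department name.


LEFT JOIN keeps every row from employees (the left table); where dept_id has no match in departments, the department columns become NULL. Walk through each employee:
  - employee 1 (Rosa): dept_id=NULL, no match -> kept with NULL
  - employee 2 (Fiona): dept_id=1 -> matches HR
  - employee 3 (Leo): dept_id=1 -> matches HR
  - employee 4 (Eve): dept_id=3 -> matches Sales
  - employee 5 (Yara): dept_id=3 -> matches Sales
All 5 rows appear; 1 has NULL department.

SQL:
SELECT a.name, b.name AS department
FROM employees a
LEFT JOIN departments b ON a.dept_id = b.id

Result:
name  | department
------+-----------
Rosa  | NULL      
Fiona | HR        
Leo   | HR        
Eve   | Sales     
Yara  | Sales     


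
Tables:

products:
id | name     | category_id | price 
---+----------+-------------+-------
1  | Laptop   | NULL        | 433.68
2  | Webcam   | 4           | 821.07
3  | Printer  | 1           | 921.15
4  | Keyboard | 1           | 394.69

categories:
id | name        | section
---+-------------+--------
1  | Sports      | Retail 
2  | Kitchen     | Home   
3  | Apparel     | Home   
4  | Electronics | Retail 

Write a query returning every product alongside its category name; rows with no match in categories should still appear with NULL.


LEFT JOIN keeps every row from products (the left table); where category_id has no match in categories, the category columns become NULL. Walk through each product:
  - product 1 (Laptop): category_id=NULL, no match -> kept with NULL
  - product 2 (Webcam): category_id=4 -> matches Electronics
  - product 3 (Printer): category_id=1 -> matches Sports
  - product 4 (Keyboard): category_id=1 -> matches Sports
All 4 rows appear; 1 has NULL category.

SQL:
SELECT a.name, b.name AS category
FROM products a
LEFT JOIN categories b ON a.category_id = b.id

Result:
name     | category   
---------+------------
Laptop   | NULL       
Webcam   | Electronics
Printer  | Sports     
Keyboard | Sports     


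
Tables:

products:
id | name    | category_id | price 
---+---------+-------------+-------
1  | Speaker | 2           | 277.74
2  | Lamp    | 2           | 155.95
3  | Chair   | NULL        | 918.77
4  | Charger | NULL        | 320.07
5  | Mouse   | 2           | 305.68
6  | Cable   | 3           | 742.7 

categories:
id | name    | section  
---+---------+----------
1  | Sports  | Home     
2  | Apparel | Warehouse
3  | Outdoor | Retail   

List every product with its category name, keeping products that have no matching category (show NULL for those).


LEFT JOIN keeps every row from products (the left table); where category_id has no match in categories, the category columns become NULL. Walk through each product:
  - product 1 (Speaker): category_id=2 -> matches Apparel
  - product 2 (Lamp): category_id=2 -> matches Apparel
  - product 3 (Chair): category_id=NULL, no match -> kept with NULL
  - product 4 (Charger): category_id=NULL, no match -> kept with NULL
  - product 5 (Mouse): category_id=2 -> matches Apparel
  - product 6 (Cable): category_id=3 -> matches Outdoor
All 6 rows appear; 2 have NULL category.

SQL:
SELECT a.name, b.name AS category
FROM products a
LEFT JOIN categories b ON a.category_id = b.id

Result:
name    | category
--------+---------
Speaker | Apparel 
Lamp    | Apparel 
Chair   | NULL    
Charger | NULL    
Mouse   | Apparel 
Cable   | Outdoor 


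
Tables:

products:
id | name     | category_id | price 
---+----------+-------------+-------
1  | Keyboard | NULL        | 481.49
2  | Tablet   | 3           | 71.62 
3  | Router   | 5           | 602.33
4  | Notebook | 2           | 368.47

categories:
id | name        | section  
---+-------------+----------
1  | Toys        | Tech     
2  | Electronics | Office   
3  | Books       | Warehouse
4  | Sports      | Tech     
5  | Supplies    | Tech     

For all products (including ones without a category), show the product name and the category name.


LEFT JOIN keeps every row from products (the left table); where category_id has no match in categories, the category columns become NULL. Walk through each product:
  - product 1 (Keyboard): category_id=NULL, no match -> kept with NULL
  - product 2 (Tablet): category_id=3 -> matches Books
  - product 3 (Router): category_id=5 -> matches Supplies
  - product 4 (Notebook): category_id=2 -> matches Electronics
All 4 rows appear; 1 has NULL category.

SQL:
SELECT a.name, b.name AS category
FROM products a
LEFT JOIN categories b ON a.category_id = b.id

Result:
name     | category   
---------+------------
Keyboard | NULL       
Tablet   | Books      
Router   | Supplies   
Notebook | Electronics


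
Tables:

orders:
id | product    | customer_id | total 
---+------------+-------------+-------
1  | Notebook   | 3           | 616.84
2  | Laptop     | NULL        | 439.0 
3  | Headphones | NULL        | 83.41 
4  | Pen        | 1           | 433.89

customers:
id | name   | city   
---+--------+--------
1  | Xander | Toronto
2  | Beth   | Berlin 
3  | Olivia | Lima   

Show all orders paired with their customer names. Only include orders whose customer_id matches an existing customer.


INNER JOIN keeps only orders rows whose customer_id matches an id in customers. Walk through each order:
  - order 1 (Notebook): customer_id=3 -> matches Olivia
  - order 2 (Laptop): customer_id=NULL, no match -> dropped
  - order 3 (Headphones): customer_id=NULL, no match -> dropped
  - order 4 (Pen): customer_id=1 -> matches Xander
So 2 of 4 rows are dropped.

SQL:
SELECT a.product, b.name AS customer
FROM orders a
INNER JOIN customers b ON a.customer_id = b.id

Result:
product  | customer
---------+---------
Notebook | Olivia  
Pen      | Xander  


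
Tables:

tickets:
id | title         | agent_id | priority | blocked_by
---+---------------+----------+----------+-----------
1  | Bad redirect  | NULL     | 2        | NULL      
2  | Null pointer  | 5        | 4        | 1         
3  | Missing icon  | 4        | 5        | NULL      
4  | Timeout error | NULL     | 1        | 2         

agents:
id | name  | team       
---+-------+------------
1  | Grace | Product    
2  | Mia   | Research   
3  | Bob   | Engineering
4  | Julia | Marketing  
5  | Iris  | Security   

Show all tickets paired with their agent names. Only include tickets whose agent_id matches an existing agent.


INNER JOIN keeps only tickets rows whose agent_id matches an id in agents. Walk through each ticket:
  - ticket 1 (Bad redirect): agent_id=NULL, no match -> dropped
  - ticket 2 (Null pointer): agent_id=5 -> matches Iris
  - ticket 3 (Missing icon): agent_id=4 -> matches Julia
  - ticket 4 (Timeout error): agent_id=NULL, no match -> dropped
So 2 of 4 rows are dropped.

SQL:
SELECT a.title, b.name AS agent
FROM tickets a
INNER JOIN agents b ON a.agent_id = b.id

Result:
title        | agent
-------------+------
Null pointer | Iris 
Missing icon | Julia


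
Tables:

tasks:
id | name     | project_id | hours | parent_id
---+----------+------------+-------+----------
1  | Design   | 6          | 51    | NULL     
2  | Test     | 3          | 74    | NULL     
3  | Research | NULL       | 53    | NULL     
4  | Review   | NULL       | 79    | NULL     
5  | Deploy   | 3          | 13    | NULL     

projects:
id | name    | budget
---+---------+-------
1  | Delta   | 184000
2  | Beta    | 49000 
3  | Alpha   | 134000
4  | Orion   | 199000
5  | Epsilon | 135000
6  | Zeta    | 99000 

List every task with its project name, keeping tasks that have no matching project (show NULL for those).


LEFT JOIN keeps every row from tasks (the left table); where project_id has no match in projects, the project columns become NULL. Walk through each task:
  - task 1 (Design): project_id=6 -> matches Zeta
  - task 2 (Test): project_id=3 -> matches Alpha
  - task 3 (Research): project_id=NULL, no match -> kept with NULL
  - task 4 (Review): project_id=NULL, no match -> kept with NULL
  - task 5 (Deploy): project_id=3 -> matches Alpha
All 5 rows appear; 2 have NULL project.

SQL:
SELECT a.name, b.name AS project
FROM tasks a
LEFT JOIN projects b ON a.project_id = b.id

Result:
name     | project
---------+--------
Design   | Zeta   
Test     | Alpha  
Research | NULL   
Review   | NULL   
Deploy   | Alpha  


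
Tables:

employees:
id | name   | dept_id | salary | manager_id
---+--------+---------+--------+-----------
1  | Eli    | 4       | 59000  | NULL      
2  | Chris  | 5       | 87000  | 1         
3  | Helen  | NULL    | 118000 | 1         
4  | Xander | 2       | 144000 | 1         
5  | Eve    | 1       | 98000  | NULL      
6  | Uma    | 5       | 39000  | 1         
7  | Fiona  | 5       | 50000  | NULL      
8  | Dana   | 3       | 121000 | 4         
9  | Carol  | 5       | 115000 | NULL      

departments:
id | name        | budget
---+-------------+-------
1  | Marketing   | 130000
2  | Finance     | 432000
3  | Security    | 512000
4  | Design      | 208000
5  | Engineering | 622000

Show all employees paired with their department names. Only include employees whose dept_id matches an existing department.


INNER JOIN keeps only employees rows whose dept_id matches an id in departments. Walk through each employee:
  - employee 1 (Eli): dept_id=4 -> matches Design
  - employee 2 (Chris): dept_id=5 -> matches Engineering
  - employee 3 (Helen): dept_id=NULL, no match -> dropped
  - employee 4 (Xander): dept_id=2 -> matches Finance
  - employee 5 (Eve): dept_id=1 -> matches Marketing
  - employee 6 (Uma): dept_id=5 -> matches Engineering
  - employee 7 (Fiona): dept_id=5 -> matches Engineering
  - employee 8 (Dana): dept_id=3 -> matches Security
  - employee 9 (Carol): dept_id=5 -> matches Engineering
So 1 of 9 rows is dropped.

SQL:
SELECT a.name, b.name AS department
FROM employees a
INNER JOIN departments b ON a.dept_id = b.id

Result:
name   | department 
-------+------------
Eli    | Design     
Chris  | Engineering
Xander | Finance    
Eve    | Marketing  
Uma    | Engineering
Fiona  | Engineering
Dana   | Security   
Carol  | Engineering


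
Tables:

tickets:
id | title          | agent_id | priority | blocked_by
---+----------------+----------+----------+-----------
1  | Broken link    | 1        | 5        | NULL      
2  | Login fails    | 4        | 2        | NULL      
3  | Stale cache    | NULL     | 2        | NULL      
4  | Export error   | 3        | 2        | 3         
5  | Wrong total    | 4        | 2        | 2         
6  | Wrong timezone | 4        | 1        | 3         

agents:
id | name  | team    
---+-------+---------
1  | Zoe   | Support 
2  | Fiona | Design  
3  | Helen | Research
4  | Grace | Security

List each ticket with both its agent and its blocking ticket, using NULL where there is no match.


Two LEFT JOINs from the same base table tickets: one to agents via agent_id, one to tickets itself via blocked_by. Both are LEFT so every ticket is preserved.
Match against agents:
  - ticket 1 (Broken link): agent_id=1 -> matches Zoe
  - ticket 2 (Login fails): agent_id=4 -> matches Grace
  - ticket 3 (Stale cache): agent_id=NULL, no match -> kept with NULL
  - ticket 4 (Export error): agent_id=3 -> matches Helen
  - ticket 5 (Wrong total): agent_id=4 -> matches Grace
  - ticket 6 (Wrong timezone): agent_id=4 -> matches Grace
Match against tickets (self):
  - ticket 1 (Broken link): blocked_by=NULL -> NULL
  - ticket 2 (Login fails): blocked_by=NULL -> NULL
  - ticket 3 (Stale cache): blocked_by=NULL -> NULL
  - ticket 4 (Export error): blocked_by=3 -> Stale cache
  - ticket 5 (Wrong total): blocked_by=2 -> Login fails
  - ticket 6 (Wrong timezone): blocked_by=3 -> Stale cache

SQL:
SELECT a.title, b.name AS agent, c.title AS blocked_by
FROM tickets a
LEFT JOIN agents b ON a.agent_id = b.id
LEFT JOIN tickets c ON a.blocked_by = c.id

Result:
title          | agent | blocked_by 
---------------+-------+------------
Broken link    | Zoe   | NULL       
Login fails    | Grace | NULL       
Stale cache    | NULL  | NULL       
Export error   | Helen | Stale cache
Wrong total    | Grace | Login fails
Wrong timezone | Grace | Stale cache


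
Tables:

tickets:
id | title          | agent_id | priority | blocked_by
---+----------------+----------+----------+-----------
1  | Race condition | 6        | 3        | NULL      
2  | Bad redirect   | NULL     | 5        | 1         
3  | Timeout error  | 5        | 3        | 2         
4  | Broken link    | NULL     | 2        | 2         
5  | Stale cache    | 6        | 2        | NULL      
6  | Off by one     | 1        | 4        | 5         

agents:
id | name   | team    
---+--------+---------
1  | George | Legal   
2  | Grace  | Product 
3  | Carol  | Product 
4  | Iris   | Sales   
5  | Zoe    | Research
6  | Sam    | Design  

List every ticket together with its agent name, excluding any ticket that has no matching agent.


INNER JOIN keeps only tickets rows whose agent_id matches an id in agents. Walk through each ticket:
  - ticket 1 (Race condition): agent_id=6 -> matches Sam
  - ticket 2 (Bad redirect): agent_id=NULL, no match -> dropped
  - ticket 3 (Timeout error): agent_id=5 -> matches Zoe
  - ticket 4 (Broken link): agent_id=NULL, no match -> dropped
  - ticket 5 (Stale cache): agent_id=6 -> matches Sam
  - ticket 6 (Off by one): agent_id=1 -> matches George
So 2 of 6 rows are dropped.

SQL:
SELECT a.title, b.name AS agent
FROM tickets a
INNER JOIN agents b ON a.agent_id = b.id

Result:
title          | agent 
---------------+-------
Race condition | Sam   
Timeout error  | Zoe   
Stale cache    | Sam   
Off by one     | George
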